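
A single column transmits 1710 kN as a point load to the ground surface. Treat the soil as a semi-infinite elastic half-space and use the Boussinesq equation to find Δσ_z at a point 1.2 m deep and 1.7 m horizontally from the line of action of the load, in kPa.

Δσ_z ≈ 36.2 kPa

Boussinesq vertical stress below a point load on an elastic half-space:
Δσ_z = 3P/(2πz²) · [1 + (r/z)²]^(−5/2)
r/z = 1.7/1.2 = 1.4167; [1+(r/z)²]^(−5/2) = 0.06378.
Δσ_z = 3×1710/(2π×1.2²) × 0.06378 = 566.99 × 0.06378 = 36.16 kPa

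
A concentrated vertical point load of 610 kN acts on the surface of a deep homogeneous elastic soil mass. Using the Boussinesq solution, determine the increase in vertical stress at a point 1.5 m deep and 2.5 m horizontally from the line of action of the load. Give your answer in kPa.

Boussinesq vertical stress below a point load on an elastic half-space:
Δσ_z = 3P/(2πz²) · [1 + (r/z)²]^(−5/2)
r/z = 2.5/1.5 = 1.6667; [1+(r/z)²]^(−5/2) = 0.03605.
Δσ_z = 3×610/(2π×1.5²) × 0.03605 = 129.45 × 0.03605 = 4.667 kPa

Δσ_z ≈ 4.67 kPa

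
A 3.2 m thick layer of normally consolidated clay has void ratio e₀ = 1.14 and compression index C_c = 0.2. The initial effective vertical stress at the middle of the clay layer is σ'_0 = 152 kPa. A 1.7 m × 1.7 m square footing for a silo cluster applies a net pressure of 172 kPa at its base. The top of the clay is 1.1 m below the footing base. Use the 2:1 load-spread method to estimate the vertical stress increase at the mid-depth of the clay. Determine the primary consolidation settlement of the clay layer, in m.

S_c ≈ 0.0203 m

Mid-depth of clay below the footing base: z = 1.1 + 3.2/2 = 2.7 m.
Stress increase at mid-clay by the 2:1 spreading method:
Δσ = qBL/((B+z)(L+z)) = 172×1.7×1.7/((1.7+2.7)(1.7+2.7)) = 25.676 kPa
Final effective stress: σ'_f = σ'_0 + Δσ = 152 + 25.676 = 177.68 kPa.
Normally consolidated clay, so the full stress increment lies on the virgin compression line:
S_c = C_c·H/(1+e₀)·log₁₀(σ'_f/σ'_0) = 0.2×3.2/(1+1.14)×log₁₀(177.68/152)
    = 0.29907 × 0.067795 = 0.02028 m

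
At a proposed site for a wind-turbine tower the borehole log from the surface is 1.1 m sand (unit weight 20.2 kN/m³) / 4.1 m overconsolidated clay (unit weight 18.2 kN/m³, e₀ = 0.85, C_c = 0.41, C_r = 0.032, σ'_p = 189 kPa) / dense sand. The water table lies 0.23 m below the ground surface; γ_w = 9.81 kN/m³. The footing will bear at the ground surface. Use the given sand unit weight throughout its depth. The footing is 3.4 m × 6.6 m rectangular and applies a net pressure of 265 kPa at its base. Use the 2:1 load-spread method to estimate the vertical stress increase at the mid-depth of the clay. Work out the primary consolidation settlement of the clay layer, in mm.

Mid-depth of clay below the ground surface: z = 1.1 + 4.1/2 = 3.15 m.
Total vertical stress at mid-clay: σ_v = 20.2×1.1 + 18.2×2.05 = 59.53 kPa.
Pore pressure: u = 9.81×(3.15 − 0.23) = 28.645 kPa.
Initial effective stress: σ'_0 = σ_v − u = 59.53 − 28.645 = 30.885 kPa.
Stress increase at mid-clay by the 2:1 spreading method:
Δσ = qBL/((B+z)(L+z)) = 265×3.4×6.6/((3.4+3.15)(6.6+3.15)) = 93.116 kPa
Final effective stress: σ'_f = 30.885 + 93.116 = 124 kPa.
σ'_f = 124 ≤ σ'_p = 189 kPa, so the clay remains overconsolidated and only the recompression index applies:
S_c = C_r·H/(1+e₀)·log₁₀(σ'_f/σ'_0) = 0.032×4.1/1.85×log₁₀(124/30.885)
    = 0.070918 × 0.60367 = 0.04281 m

S_c ≈ 42.8 mm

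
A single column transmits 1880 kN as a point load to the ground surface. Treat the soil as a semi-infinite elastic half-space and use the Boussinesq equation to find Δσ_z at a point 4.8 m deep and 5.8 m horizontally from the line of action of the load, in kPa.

Boussinesq vertical stress below a point load on an elastic half-space:
Δσ_z = 3P/(2πz²) · [1 + (r/z)²]^(−5/2)
r/z = 5.8/4.8 = 1.2083; [1+(r/z)²]^(−5/2) = 0.10535.
Δσ_z = 3×1880/(2π×4.8²) × 0.10535 = 38.96 × 0.10535 = 4.104 kPa

Δσ_z ≈ 4.1 kPa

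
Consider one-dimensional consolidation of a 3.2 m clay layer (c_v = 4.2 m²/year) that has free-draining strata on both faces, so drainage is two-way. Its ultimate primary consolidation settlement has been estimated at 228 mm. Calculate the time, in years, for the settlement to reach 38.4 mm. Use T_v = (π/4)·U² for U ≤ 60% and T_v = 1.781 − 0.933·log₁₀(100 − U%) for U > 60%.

Drainage path length: H_d = H/2 = 1.6 m (double drainage).
U = S(t)/S_ult = 38.4/228 = 0.1684.
U ≤ 60%: T_v = (π/4)·U² = (π/4)×0.16842² = 0.022278.
t = T_v·H_d²/c_v = 0.022278×1.6²/4.2 = 0.01358 years.

t ≈ 0.0136 years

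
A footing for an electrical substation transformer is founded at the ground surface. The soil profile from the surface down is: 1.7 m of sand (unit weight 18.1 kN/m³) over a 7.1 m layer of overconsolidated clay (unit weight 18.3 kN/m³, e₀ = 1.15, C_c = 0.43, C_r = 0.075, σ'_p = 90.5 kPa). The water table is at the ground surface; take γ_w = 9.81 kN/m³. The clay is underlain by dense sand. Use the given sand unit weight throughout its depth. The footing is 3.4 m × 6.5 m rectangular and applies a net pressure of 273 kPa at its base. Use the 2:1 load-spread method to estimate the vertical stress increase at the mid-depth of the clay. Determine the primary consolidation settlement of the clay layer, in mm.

Mid-depth of clay below the ground surface: z = 1.7 + 7.1/2 = 5.25 m.
Total vertical stress at mid-clay: σ_v = 18.1×1.7 + 18.3×3.55 = 95.735 kPa.
Pore pressure: u = 9.81×(5.25 − 0) = 51.503 kPa.
Initial effective stress: σ'_0 = σ_v − u = 95.735 − 51.503 = 44.232 kPa.
Stress increase at mid-clay by the 2:1 spreading method:
Δσ = qBL/((B+z)(L+z)) = 273×3.4×6.5/((3.4+5.25)(6.5+5.25)) = 59.361 kPa
Final effective stress: σ'_f = 44.232 + 59.361 = 103.59 kPa.
σ'_f = 103.59 > σ'_p = 90.5 kPa, so the stress path crosses the preconsolidation pressure — recompression up to σ'_p, then virgin compression beyond:
S_c = H/(1+e₀)·[C_r·log₁₀(σ'_p/σ'_0) + C_c·log₁₀(σ'_f/σ'_p)]
    = 7.1/2.15 × [0.075×log₁₀(90.5/44.232) + 0.43×log₁₀(103.59/90.5)]
    = 3.3023 × [0.023318 + 0.025228] = 0.1603 m

S_c ≈ 160 mm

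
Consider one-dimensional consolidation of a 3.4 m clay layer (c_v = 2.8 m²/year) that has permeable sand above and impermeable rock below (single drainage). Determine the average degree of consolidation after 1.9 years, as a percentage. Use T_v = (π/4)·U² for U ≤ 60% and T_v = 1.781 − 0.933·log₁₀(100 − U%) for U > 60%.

U ≈ 74 %

Drainage path length: H_d = H = 3.4 m (single drainage).
T_v = c_v·t/H_d² = 2.8×1.9/3.4² = 0.46021.
T_v = 0.46021 corresponds to the U > 60% branch:
U = 1 − 10^((1.781 − T_v)/0.933)/100 = 0.7396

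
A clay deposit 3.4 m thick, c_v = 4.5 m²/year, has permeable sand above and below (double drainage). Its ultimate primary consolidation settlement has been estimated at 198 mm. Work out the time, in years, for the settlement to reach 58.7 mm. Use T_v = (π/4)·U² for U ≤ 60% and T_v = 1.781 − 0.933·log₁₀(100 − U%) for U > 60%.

t ≈ 0.0443 years

Drainage path length: H_d = H/2 = 1.7 m (double drainage).
U = S(t)/S_ult = 58.7/198 = 0.2965.
U ≤ 60%: T_v = (π/4)·U² = (π/4)×0.29646² = 0.06903.
t = T_v·H_d²/c_v = 0.06903×1.7²/4.5 = 0.04433 years.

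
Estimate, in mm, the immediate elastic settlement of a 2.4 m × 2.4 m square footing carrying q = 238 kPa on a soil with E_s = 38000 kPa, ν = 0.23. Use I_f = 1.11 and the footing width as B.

Immediate (elastic) settlement: S_e = q·B·(1−ν²)/E_s · I_f.
S_e = 238 × 2.4 × (1 − 0.23²) / 38000 × 1.11
    = 238 × 2.4 × 0.9471 / 38000 × 1.11
    = 0.0158 m = 15.8 mm

S_e ≈ 15.8 mm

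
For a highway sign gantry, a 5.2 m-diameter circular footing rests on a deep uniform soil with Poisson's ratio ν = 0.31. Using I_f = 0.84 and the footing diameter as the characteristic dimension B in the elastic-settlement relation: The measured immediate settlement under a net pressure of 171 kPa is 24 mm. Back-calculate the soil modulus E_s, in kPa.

S_e = q·B·(1−ν²)/E_s · I_f  ⇒  E_s = q·B·(1−ν²)·I_f / S_e.
E_s = 171 × 5.2 × 0.9039 × 0.84 / 0.024 = 28130 kPa

E_s ≈ 28100 kPa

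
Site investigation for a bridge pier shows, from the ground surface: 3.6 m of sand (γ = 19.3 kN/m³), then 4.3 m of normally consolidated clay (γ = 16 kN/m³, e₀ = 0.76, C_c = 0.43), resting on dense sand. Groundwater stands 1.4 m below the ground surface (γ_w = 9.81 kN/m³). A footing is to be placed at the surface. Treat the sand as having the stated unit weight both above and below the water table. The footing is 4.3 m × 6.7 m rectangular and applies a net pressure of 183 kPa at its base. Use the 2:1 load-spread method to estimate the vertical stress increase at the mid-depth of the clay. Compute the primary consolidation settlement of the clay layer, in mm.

Mid-depth of clay below the ground surface: z = 3.6 + 4.3/2 = 5.75 m.
Total vertical stress at mid-clay: σ_v = 19.3×3.6 + 16×2.15 = 103.88 kPa.
Pore pressure: u = 9.81×(5.75 − 1.4) = 42.673 kPa.
Initial effective stress: σ'_0 = σ_v − u = 103.88 − 42.673 = 61.207 kPa.
Stress increase at mid-clay by the 2:1 spreading method:
Δσ = qBL/((B+z)(L+z)) = 183×4.3×6.7/((4.3+5.75)(6.7+5.75)) = 42.137 kPa
Final effective stress: σ'_f = σ'_0 + Δσ = 61.207 + 42.137 = 103.34 kPa.
Normally consolidated clay, so the full stress increment lies on the virgin compression line:
S_c = C_c·H/(1+e₀)·log₁₀(σ'_f/σ'_0) = 0.43×4.3/(1+0.76)×log₁₀(103.34/61.207)
    = 1.0506 × 0.22747 = 0.239 m

S_c ≈ 239 mm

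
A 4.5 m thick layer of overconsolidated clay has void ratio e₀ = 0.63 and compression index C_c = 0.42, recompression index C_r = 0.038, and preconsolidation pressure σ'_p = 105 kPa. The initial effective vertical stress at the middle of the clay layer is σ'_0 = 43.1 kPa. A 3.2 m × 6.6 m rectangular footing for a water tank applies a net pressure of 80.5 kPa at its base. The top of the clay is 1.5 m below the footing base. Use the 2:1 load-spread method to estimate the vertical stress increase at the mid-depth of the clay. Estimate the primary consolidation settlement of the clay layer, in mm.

Mid-depth of clay below the footing base: z = 1.5 + 4.5/2 = 3.75 m.
Stress increase at mid-clay by the 2:1 spreading method:
Δσ = qBL/((B+z)(L+z)) = 80.5×3.2×6.6/((3.2+3.75)(6.6+3.75)) = 23.635 kPa
Final effective stress: σ'_f = 43.1 + 23.635 = 66.735 kPa.
σ'_f = 66.735 ≤ σ'_p = 105 kPa, so the clay remains overconsolidated and only the recompression index applies:
S_c = C_r·H/(1+e₀)·log₁₀(σ'_f/σ'_0) = 0.038×4.5/1.63×log₁₀(66.735/43.1)
    = 0.10491 × 0.18988 = 0.01992 m

S_c ≈ 19.9 mm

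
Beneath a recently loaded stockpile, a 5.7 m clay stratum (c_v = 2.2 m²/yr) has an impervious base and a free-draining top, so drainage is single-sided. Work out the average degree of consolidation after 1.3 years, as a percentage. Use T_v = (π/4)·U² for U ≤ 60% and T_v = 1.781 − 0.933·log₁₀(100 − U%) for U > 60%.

Drainage path length: H_d = H = 5.7 m (single drainage).
T_v = c_v·t/H_d² = 2.2×1.3/5.7² = 0.088027.
T_v = 0.088027 corresponds to the U ≤ 60% branch:
U = √(4T_v/π) = 0.3348

U ≈ 33.5 %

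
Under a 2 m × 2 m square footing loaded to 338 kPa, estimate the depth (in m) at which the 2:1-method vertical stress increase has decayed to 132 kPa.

2:1 spreading — at depth z the loaded area has grown by z in each plan dimension:
qB²/(B+z)² = Δσ_z ⇒ z = B(√(q/Δσ_z) − 1) = 2×(√(338/132) − 1) = 1.2 m

z ≈ 1.2 m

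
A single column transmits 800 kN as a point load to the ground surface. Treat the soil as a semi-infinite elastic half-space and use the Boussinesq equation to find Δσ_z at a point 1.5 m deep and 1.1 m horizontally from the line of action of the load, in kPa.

Boussinesq vertical stress below a point load on an elastic half-space:
Δσ_z = 3P/(2πz²) · [1 + (r/z)²]^(−5/2)
r/z = 1.1/1.5 = 0.73333; [1+(r/z)²]^(−5/2) = 0.34101.
Δσ_z = 3×800/(2π×1.5²) × 0.34101 = 169.77 × 0.34101 = 57.89 kPa

Δσ_z ≈ 57.9 kPa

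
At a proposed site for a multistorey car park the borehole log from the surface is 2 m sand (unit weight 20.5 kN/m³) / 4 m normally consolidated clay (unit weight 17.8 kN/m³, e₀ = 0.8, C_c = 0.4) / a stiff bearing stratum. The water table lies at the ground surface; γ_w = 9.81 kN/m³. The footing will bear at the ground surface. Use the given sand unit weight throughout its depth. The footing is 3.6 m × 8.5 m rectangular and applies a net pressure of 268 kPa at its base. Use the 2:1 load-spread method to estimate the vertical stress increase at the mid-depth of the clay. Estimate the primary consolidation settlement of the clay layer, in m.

Mid-depth of clay below the ground surface: z = 2 + 4/2 = 4 m.
Total vertical stress at mid-clay: σ_v = 20.5×2 + 17.8×2 = 76.6 kPa.
Pore pressure: u = 9.81×(4 − 0) = 39.24 kPa.
Initial effective stress: σ'_0 = σ_v − u = 76.6 − 39.24 = 37.36 kPa.
Stress increase at mid-clay by the 2:1 spreading method:
Δσ = qBL/((B+z)(L+z)) = 268×3.6×8.5/((3.6+4)(8.5+4)) = 86.324 kPa
Final effective stress: σ'_f = σ'_0 + Δσ = 37.36 + 86.324 = 123.68 kPa.
Normally consolidated clay, so the full stress increment lies on the virgin compression line:
S_c = C_c·H/(1+e₀)·log₁₀(σ'_f/σ'_0) = 0.4×4/(1+0.8)×log₁₀(123.68/37.36)
    = 0.88889 × 0.51989 = 0.4621 m

S_c ≈ 0.462 m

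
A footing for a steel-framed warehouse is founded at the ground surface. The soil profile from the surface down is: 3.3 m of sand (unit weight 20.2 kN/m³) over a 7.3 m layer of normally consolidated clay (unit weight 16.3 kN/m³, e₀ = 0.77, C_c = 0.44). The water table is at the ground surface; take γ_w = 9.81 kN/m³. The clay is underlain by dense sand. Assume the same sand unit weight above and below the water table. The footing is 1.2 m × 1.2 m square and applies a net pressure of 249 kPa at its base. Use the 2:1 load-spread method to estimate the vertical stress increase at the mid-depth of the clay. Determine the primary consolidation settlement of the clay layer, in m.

Mid-depth of clay below the ground surface: z = 3.3 + 7.3/2 = 6.95 m.
Total vertical stress at mid-clay: σ_v = 20.2×3.3 + 16.3×3.65 = 126.16 kPa.
Pore pressure: u = 9.81×(6.95 − 0) = 68.18 kPa.
Initial effective stress: σ'_0 = σ_v − u = 126.16 − 68.18 = 57.98 kPa.
Stress increase at mid-clay by the 2:1 spreading method:
Δσ = qBL/((B+z)(L+z)) = 249×1.2×1.2/((1.2+6.95)(1.2+6.95)) = 5.3982 kPa
Final effective stress: σ'_f = σ'_0 + Δσ = 57.98 + 5.3982 = 63.378 kPa.
Normally consolidated clay, so the full stress increment lies on the virgin compression line:
S_c = C_c·H/(1+e₀)·log₁₀(σ'_f/σ'_0) = 0.44×7.3/(1+0.77)×log₁₀(63.378/57.98)
    = 1.8147 × 0.03866 = 0.07016 m

S_c ≈ 0.0702 m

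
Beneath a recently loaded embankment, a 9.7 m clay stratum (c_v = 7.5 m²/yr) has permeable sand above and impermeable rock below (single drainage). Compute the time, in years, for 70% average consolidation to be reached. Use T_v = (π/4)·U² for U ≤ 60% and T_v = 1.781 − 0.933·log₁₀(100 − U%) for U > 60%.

Drainage path length: H_d = H = 9.7 m (single drainage).
U > 60%: T_v = 1.781 − 0.933·log₁₀(100 − 70) = 0.40285.
t = T_v·H_d²/c_v = 0.40285×9.7²/7.5 = 5.054 years.

t ≈ 5.05 years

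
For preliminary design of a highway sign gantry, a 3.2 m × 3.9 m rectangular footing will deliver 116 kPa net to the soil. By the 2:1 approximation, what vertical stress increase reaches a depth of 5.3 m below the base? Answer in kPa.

Δσ_z ≈ 18.5 kPa

By the 2:1 method the load spreads at 1 horizontal : 2 vertical, so at depth z the loaded area has grown by z in each plan dimension:
Δσ = qBL/((B+z)(L+z)) = 116×3.2×3.9/((3.2+5.3)(3.9+5.3)) = 18.513 kPa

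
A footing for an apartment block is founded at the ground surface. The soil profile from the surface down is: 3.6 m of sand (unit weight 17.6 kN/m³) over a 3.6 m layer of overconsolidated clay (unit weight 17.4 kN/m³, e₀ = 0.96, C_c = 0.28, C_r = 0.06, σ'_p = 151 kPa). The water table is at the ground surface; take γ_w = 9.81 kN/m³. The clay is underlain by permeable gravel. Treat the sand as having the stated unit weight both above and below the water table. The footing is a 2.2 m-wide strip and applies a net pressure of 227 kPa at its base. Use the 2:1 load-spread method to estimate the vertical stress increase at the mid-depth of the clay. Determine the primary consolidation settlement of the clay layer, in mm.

Mid-depth of clay below the ground surface: z = 3.6 + 3.6/2 = 5.4 m.
Total vertical stress at mid-clay: σ_v = 17.6×3.6 + 17.4×1.8 = 94.68 kPa.
Pore pressure: u = 9.81×(5.4 − 0) = 52.974 kPa.
Initial effective stress: σ'_0 = σ_v − u = 94.68 − 52.974 = 41.706 kPa.
Stress increase at mid-clay by the 2:1 spreading method:
Δσ = qB/(B+z) = 227×2.2/(2.2+5.4) = 65.711 kPa
Final effective stress: σ'_f = 41.706 + 65.711 = 107.42 kPa.
σ'_f = 107.42 ≤ σ'_p = 151 kPa, so the clay remains overconsolidated and only the recompression index applies:
S_c = C_r·H/(1+e₀)·log₁₀(σ'_f/σ'_0) = 0.06×3.6/1.96×log₁₀(107.42/41.706)
    = 0.1102 × 0.41089 = 0.04528 m

S_c ≈ 45.3 mm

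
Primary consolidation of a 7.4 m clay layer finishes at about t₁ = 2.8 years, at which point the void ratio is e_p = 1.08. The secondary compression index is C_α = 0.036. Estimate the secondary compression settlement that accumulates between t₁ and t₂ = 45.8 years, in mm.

Secondary compression: S_s = C_α·H/(1+e_p)·log₁₀(t₂/t₁)
S_s = 0.036×7.4/(1+1.08)×log₁₀(45.8/2.8)
    = 0.1281 × 1.214 = 0.1554 m

S_s ≈ 155 mm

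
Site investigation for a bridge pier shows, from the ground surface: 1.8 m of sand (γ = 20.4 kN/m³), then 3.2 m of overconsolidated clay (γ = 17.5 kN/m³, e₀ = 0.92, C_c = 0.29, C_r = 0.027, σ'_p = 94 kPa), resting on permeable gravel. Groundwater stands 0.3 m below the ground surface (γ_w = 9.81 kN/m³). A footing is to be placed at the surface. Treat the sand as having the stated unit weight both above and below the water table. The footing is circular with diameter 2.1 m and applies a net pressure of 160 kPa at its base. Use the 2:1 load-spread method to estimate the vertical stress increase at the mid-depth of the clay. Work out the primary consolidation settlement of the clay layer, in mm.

S_c ≈ 10.1 mm

Mid-depth of clay below the ground surface: z = 1.8 + 3.2/2 = 3.4 m.
Total vertical stress at mid-clay: σ_v = 20.4×1.8 + 17.5×1.6 = 64.72 kPa.
Pore pressure: u = 9.81×(3.4 − 0.3) = 30.411 kPa.
Initial effective stress: σ'_0 = σ_v − u = 64.72 − 30.411 = 34.309 kPa.
Stress increase at mid-clay by the 2:1 spreading method:
Δσ ≈ qD²/(D+z)² = 160×2.1²/(2.1+3.4)² = 23.326 kPa
Final effective stress: σ'_f = 34.309 + 23.326 = 57.635 kPa.
σ'_f = 57.635 ≤ σ'_p = 94 kPa, so the clay remains overconsolidated and only the recompression index applies:
S_c = C_r·H/(1+e₀)·log₁₀(σ'_f/σ'_0) = 0.027×3.2/1.92×log₁₀(57.635/34.309)
    = 0.045001 × 0.22528 = 0.01014 m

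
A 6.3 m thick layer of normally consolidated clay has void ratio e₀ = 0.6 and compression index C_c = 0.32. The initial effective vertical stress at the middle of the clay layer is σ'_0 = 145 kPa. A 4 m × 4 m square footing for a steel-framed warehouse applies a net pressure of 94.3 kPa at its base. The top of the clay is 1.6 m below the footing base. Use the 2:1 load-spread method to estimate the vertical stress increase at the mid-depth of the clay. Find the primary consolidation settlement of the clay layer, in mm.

Mid-depth of clay below the footing base: z = 1.6 + 6.3/2 = 4.75 m.
Stress increase at mid-clay by the 2:1 spreading method:
Δσ = qBL/((B+z)(L+z)) = 94.3×4×4/((4+4.75)(4+4.75)) = 19.707 kPa
Final effective stress: σ'_f = σ'_0 + Δσ = 145 + 19.707 = 164.71 kPa.
Normally consolidated clay, so the full stress increment lies on the virgin compression line:
S_c = C_c·H/(1+e₀)·log₁₀(σ'_f/σ'_0) = 0.32×6.3/(1+0.6)×log₁₀(164.71/145)
    = 1.26 × 0.055352 = 0.06974 m

S_c ≈ 69.7 mm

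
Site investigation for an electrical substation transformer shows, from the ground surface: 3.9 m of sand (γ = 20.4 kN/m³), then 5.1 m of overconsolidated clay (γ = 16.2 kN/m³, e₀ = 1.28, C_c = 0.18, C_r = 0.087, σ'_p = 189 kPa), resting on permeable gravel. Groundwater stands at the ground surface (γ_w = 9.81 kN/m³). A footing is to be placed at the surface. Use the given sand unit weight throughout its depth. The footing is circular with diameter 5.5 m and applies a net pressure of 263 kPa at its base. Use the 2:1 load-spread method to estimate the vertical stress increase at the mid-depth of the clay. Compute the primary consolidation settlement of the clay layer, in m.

S_c ≈ 0.0572 m

Mid-depth of clay below the ground surface: z = 3.9 + 5.1/2 = 6.45 m.
Total vertical stress at mid-clay: σ_v = 20.4×3.9 + 16.2×2.55 = 120.87 kPa.
Pore pressure: u = 9.81×(6.45 − 0) = 63.275 kPa.
Initial effective stress: σ'_0 = σ_v − u = 120.87 − 63.275 = 57.595 kPa.
Stress increase at mid-clay by the 2:1 spreading method:
Δσ ≈ qD²/(D+z)² = 263×5.5²/(5.5+6.45)² = 55.712 kPa
Final effective stress: σ'_f = 57.595 + 55.712 = 113.31 kPa.
σ'_f = 113.31 ≤ σ'_p = 189 kPa, so the clay remains overconsolidated and only the recompression index applies:
S_c = C_r·H/(1+e₀)·log₁₀(σ'_f/σ'_0) = 0.087×5.1/2.28×log₁₀(113.31/57.595)
    = 0.1946 × 0.29388 = 0.05719 m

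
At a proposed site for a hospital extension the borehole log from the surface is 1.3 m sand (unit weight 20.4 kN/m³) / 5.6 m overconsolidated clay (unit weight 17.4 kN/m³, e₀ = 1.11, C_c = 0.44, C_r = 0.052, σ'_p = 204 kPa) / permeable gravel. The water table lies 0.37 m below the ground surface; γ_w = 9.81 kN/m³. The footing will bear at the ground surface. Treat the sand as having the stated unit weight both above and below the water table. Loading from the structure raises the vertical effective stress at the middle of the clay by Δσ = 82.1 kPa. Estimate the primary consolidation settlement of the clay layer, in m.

Mid-depth of clay below the ground surface: z = 1.3 + 5.6/2 = 4.1 m.
Total vertical stress at mid-clay: σ_v = 20.4×1.3 + 17.4×2.8 = 75.24 kPa.
Pore pressure: u = 9.81×(4.1 − 0.37) = 36.591 kPa.
Initial effective stress: σ'_0 = σ_v − u = 75.24 − 36.591 = 38.649 kPa.
Final effective stress: σ'_f = 38.649 + 82.1 = 120.75 kPa.
σ'_f = 120.75 ≤ σ'_p = 204 kPa, so the clay remains overconsolidated and only the recompression index applies:
S_c = C_r·H/(1+e₀)·log₁₀(σ'_f/σ'_0) = 0.052×5.6/2.11×log₁₀(120.75/38.649)
    = 0.13801 × 0.49475 = 0.06828 m

S_c ≈ 0.0683 m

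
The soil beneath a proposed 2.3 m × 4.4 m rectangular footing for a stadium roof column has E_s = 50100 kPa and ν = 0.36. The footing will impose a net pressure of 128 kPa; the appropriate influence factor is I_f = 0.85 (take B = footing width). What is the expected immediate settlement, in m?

Immediate (elastic) settlement: S_e = q·B·(1−ν²)/E_s · I_f.
S_e = 128 × 2.3 × (1 − 0.36²) / 50100 × 0.85
    = 128 × 2.3 × 0.8704 / 50100 × 0.85
    = 0.004347 m

S_e ≈ 0.00435 m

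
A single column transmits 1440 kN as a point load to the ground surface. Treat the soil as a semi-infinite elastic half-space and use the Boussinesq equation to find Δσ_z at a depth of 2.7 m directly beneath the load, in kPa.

Δσ_z ≈ 94.3 kPa

Boussinesq vertical stress below a point load on an elastic half-space:
Δσ_z = 3P/(2πz²) · [1 + (r/z)²]^(−5/2)
r/z = 0/2.7 = 0; [1+(r/z)²]^(−5/2) = 1.
Δσ_z = 3×1440/(2π×2.7²) × 1 = 94.314 × 1 = 94.31 kPa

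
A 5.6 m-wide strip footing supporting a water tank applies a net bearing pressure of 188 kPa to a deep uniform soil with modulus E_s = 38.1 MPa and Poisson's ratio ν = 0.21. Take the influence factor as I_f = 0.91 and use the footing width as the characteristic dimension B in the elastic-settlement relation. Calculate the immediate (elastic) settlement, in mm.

Immediate (elastic) settlement: S_e = q·B·(1−ν²)/E_s · I_f.
E_s = 38.1 MPa = 38100 kPa.
S_e = 188 × 5.6 × (1 − 0.21²) / 38100 × 0.91
    = 188 × 5.6 × 0.9559 / 38100 × 0.91
    = 0.02404 m = 24.04 mm

S_e ≈ 24 mm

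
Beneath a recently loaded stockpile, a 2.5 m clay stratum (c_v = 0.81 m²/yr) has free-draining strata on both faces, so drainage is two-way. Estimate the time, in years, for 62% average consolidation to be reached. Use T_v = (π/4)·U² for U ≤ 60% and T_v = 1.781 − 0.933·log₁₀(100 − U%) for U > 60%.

t ≈ 0.592 years

Drainage path length: H_d = H/2 = 1.25 m (double drainage).
U > 60%: T_v = 1.781 − 0.933·log₁₀(100 − 62) = 0.30706.
t = T_v·H_d²/c_v = 0.30706×1.25²/0.81 = 0.5923 years.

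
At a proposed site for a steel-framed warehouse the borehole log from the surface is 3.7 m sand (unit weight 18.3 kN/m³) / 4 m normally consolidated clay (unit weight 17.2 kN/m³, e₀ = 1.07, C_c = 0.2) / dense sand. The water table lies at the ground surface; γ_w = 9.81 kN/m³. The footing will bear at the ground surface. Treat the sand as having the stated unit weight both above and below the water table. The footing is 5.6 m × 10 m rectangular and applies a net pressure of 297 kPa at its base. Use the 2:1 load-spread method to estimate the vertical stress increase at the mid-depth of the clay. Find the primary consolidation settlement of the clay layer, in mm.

S_c ≈ 186 mm

Mid-depth of clay below the ground surface: z = 3.7 + 4/2 = 5.7 m.
Total vertical stress at mid-clay: σ_v = 18.3×3.7 + 17.2×2 = 102.11 kPa.
Pore pressure: u = 9.81×(5.7 − 0) = 55.917 kPa.
Initial effective stress: σ'_0 = σ_v − u = 102.11 − 55.917 = 46.193 kPa.
Stress increase at mid-clay by the 2:1 spreading method:
Δσ = qBL/((B+z)(L+z)) = 297×5.6×10/((5.6+5.7)(10+5.7)) = 93.749 kPa
Final effective stress: σ'_f = σ'_0 + Δσ = 46.193 + 93.749 = 139.94 kPa.
Normally consolidated clay, so the full stress increment lies on the virgin compression line:
S_c = C_c·H/(1+e₀)·log₁₀(σ'_f/σ'_0) = 0.2×4/(1+1.07)×log₁₀(139.94/46.193)
    = 0.38647 × 0.48137 = 0.186 m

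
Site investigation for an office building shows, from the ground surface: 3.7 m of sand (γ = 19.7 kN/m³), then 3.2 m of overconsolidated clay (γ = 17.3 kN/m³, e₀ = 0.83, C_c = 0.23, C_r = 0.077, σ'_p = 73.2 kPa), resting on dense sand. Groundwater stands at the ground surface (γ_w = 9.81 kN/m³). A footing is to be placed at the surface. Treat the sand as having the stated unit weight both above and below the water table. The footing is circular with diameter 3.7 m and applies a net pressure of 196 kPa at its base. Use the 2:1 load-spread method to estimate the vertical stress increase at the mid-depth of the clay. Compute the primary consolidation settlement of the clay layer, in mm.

S_c ≈ 43.2 mm

Mid-depth of clay below the ground surface: z = 3.7 + 3.2/2 = 5.3 m.
Total vertical stress at mid-clay: σ_v = 19.7×3.7 + 17.3×1.6 = 100.57 kPa.
Pore pressure: u = 9.81×(5.3 − 0) = 51.993 kPa.
Initial effective stress: σ'_0 = σ_v − u = 100.57 − 51.993 = 48.577 kPa.
Stress increase at mid-clay by the 2:1 spreading method:
Δσ ≈ qD²/(D+z)² = 196×3.7²/(3.7+5.3)² = 33.126 kPa
Final effective stress: σ'_f = 48.577 + 33.126 = 81.703 kPa.
σ'_f = 81.703 > σ'_p = 73.2 kPa, so the stress path crosses the preconsolidation pressure — recompression up to σ'_p, then virgin compression beyond:
S_c = H/(1+e₀)·[C_r·log₁₀(σ'_p/σ'_0) + C_c·log₁₀(σ'_f/σ'_p)]
    = 3.2/1.83 × [0.077×log₁₀(73.2/48.577) + 0.23×log₁₀(81.703/73.2)]
    = 1.7486 × [0.013712 + 0.010977] = 0.04317 m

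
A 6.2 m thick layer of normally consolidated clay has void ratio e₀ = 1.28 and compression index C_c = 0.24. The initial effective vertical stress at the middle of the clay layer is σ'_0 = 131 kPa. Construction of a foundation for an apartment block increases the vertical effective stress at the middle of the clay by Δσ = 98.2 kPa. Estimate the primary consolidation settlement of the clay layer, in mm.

Final effective stress: σ'_f = σ'_0 + Δσ = 131 + 98.2 = 229.2 kPa.
Normally consolidated clay, so the full stress increment lies on the virgin compression line:
S_c = C_c·H/(1+e₀)·log₁₀(σ'_f/σ'_0) = 0.24×6.2/(1+1.28)×log₁₀(229.2/131)
    = 0.65263 × 0.24294 = 0.1585 m

S_c ≈ 159 mm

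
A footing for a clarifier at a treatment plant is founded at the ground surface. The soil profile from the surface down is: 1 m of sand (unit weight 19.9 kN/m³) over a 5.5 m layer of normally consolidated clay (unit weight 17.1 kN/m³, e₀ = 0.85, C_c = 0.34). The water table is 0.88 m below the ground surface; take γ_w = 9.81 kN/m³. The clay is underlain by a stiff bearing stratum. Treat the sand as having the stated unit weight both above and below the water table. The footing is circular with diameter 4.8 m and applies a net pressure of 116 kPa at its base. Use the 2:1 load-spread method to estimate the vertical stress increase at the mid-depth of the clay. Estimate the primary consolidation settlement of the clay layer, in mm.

S_c ≈ 292 mm

Mid-depth of clay below the ground surface: z = 1 + 5.5/2 = 3.75 m.
Total vertical stress at mid-clay: σ_v = 19.9×1 + 17.1×2.75 = 66.925 kPa.
Pore pressure: u = 9.81×(3.75 − 0.88) = 28.155 kPa.
Initial effective stress: σ'_0 = σ_v − u = 66.925 − 28.155 = 38.77 kPa.
Stress increase at mid-clay by the 2:1 spreading method:
Δσ ≈ qD²/(D+z)² = 116×4.8²/(4.8+3.75)² = 36.56 kPa
Final effective stress: σ'_f = σ'_0 + Δσ = 38.77 + 36.56 = 75.33 kPa.
Normally consolidated clay, so the full stress increment lies on the virgin compression line:
S_c = C_c·H/(1+e₀)·log₁₀(σ'_f/σ'_0) = 0.34×5.5/(1+0.85)×log₁₀(75.33/38.77)
    = 1.0108 × 0.28847 = 0.2916 m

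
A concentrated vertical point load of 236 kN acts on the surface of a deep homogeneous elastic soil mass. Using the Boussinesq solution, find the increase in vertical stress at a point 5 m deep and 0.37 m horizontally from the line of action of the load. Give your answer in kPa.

Boussinesq vertical stress below a point load on an elastic half-space:
Δσ_z = 3P/(2πz²) · [1 + (r/z)²]^(−5/2)
r/z = 0.37/5 = 0.074; [1+(r/z)²]^(−5/2) = 0.98644.
Δσ_z = 3×236/(2π×5²) × 0.98644 = 4.5073 × 0.98644 = 4.446 kPa

Δσ_z ≈ 4.45 kPa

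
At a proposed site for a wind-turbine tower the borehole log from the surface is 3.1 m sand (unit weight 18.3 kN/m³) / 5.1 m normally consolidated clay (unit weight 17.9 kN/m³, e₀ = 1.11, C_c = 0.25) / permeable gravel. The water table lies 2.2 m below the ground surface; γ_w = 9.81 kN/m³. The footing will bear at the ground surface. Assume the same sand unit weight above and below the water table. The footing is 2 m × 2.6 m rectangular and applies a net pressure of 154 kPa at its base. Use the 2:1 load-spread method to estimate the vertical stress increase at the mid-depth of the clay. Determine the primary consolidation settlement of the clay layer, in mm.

S_c ≈ 44.6 mm

Mid-depth of clay below the ground surface: z = 3.1 + 5.1/2 = 5.65 m.
Total vertical stress at mid-clay: σ_v = 18.3×3.1 + 17.9×2.55 = 102.38 kPa.
Pore pressure: u = 9.81×(5.65 − 2.2) = 33.845 kPa.
Initial effective stress: σ'_0 = σ_v − u = 102.38 − 33.845 = 68.535 kPa.
Stress increase at mid-clay by the 2:1 spreading method:
Δσ = qBL/((B+z)(L+z)) = 154×2×2.6/((2+5.65)(2.6+5.65)) = 12.688 kPa
Final effective stress: σ'_f = σ'_0 + Δσ = 68.535 + 12.688 = 81.223 kPa.
Normally consolidated clay, so the full stress increment lies on the virgin compression line:
S_c = C_c·H/(1+e₀)·log₁₀(σ'_f/σ'_0) = 0.25×5.1/(1+1.11)×log₁₀(81.223/68.535)
    = 0.60427 × 0.073767 = 0.04458 m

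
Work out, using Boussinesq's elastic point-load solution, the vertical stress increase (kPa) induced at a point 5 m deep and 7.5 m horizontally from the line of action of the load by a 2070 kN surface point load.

Δσ_z ≈ 2.08 kPa

Boussinesq vertical stress below a point load on an elastic half-space:
Δσ_z = 3P/(2πz²) · [1 + (r/z)²]^(−5/2)
r/z = 7.5/5 = 1.5; [1+(r/z)²]^(−5/2) = 0.052516.
Δσ_z = 3×2070/(2π×5²) × 0.052516 = 39.534 × 0.052516 = 2.076 kPa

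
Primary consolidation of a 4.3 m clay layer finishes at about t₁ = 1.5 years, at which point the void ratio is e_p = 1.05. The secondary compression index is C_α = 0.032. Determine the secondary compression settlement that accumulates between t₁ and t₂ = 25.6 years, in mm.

Secondary compression: S_s = C_α·H/(1+e_p)·log₁₀(t₂/t₁)
S_s = 0.032×4.3/(1+1.05)×log₁₀(25.6/1.5)
    = 0.06712 × 1.232 = 0.0827 m

S_s ≈ 82.7 mm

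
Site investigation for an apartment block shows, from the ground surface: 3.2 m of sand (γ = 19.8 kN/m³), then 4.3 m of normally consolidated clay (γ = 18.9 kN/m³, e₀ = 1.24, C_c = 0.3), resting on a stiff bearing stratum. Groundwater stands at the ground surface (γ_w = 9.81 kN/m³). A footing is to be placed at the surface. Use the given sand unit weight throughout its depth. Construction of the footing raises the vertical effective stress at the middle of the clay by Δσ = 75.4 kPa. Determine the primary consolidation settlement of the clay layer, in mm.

Mid-depth of clay below the ground surface: z = 3.2 + 4.3/2 = 5.35 m.
Total vertical stress at mid-clay: σ_v = 19.8×3.2 + 18.9×2.15 = 104 kPa.
Pore pressure: u = 9.81×(5.35 − 0) = 52.483 kPa.
Initial effective stress: σ'_0 = σ_v − u = 104 − 52.483 = 51.517 kPa.
Final effective stress: σ'_f = σ'_0 + Δσ = 51.517 + 75.4 = 126.92 kPa.
Normally consolidated clay, so the full stress increment lies on the virgin compression line:
S_c = C_c·H/(1+e₀)·log₁₀(σ'_f/σ'_0) = 0.3×4.3/(1+1.24)×log₁₀(126.92/51.517)
    = 0.57589 × 0.39158 = 0.2255 m

S_c ≈ 226 mm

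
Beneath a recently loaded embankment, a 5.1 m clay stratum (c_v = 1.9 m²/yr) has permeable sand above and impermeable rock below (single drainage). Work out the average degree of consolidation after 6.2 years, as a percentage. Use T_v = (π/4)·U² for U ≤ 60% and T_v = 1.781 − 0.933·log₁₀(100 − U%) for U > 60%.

Drainage path length: H_d = H = 5.1 m (single drainage).
T_v = c_v·t/H_d² = 1.9×6.2/5.1² = 0.4529.
T_v = 0.4529 corresponds to the U > 60% branch:
U = 1 − 10^((1.781 − T_v)/0.933)/100 = 0.7349

U ≈ 73.5 %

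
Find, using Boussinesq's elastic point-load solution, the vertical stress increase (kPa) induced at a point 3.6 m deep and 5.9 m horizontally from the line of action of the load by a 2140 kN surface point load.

Boussinesq vertical stress below a point load on an elastic half-space:
Δσ_z = 3P/(2πz²) · [1 + (r/z)²]^(−5/2)
r/z = 5.9/3.6 = 1.6389; [1+(r/z)²]^(−5/2) = 0.038338.
Δσ_z = 3×2140/(2π×3.6²) × 0.038338 = 78.841 × 0.038338 = 3.023 kPa

Δσ_z ≈ 3.02 kPa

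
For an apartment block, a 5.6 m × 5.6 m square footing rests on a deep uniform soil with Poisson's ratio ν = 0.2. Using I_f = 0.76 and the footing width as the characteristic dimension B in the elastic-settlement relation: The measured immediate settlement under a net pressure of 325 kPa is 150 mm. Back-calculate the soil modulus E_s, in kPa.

S_e = q·B·(1−ν²)/E_s · I_f  ⇒  E_s = q·B·(1−ν²)·I_f / S_e.
E_s = 325 × 5.6 × 0.96 × 0.76 / 0.15 = 8852 kPa

E_s ≈ 8850 kPa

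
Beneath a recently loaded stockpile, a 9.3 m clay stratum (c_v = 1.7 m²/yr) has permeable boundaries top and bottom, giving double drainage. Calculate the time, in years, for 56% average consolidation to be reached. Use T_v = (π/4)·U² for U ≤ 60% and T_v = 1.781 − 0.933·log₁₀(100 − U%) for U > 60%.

Drainage path length: H_d = H/2 = 4.65 m (double drainage).
U ≤ 60%: T_v = (π/4)·U² = (π/4)×0.56² = 0.2463.
t = T_v·H_d²/c_v = 0.2463×4.65²/1.7 = 3.133 years.

t ≈ 3.13 years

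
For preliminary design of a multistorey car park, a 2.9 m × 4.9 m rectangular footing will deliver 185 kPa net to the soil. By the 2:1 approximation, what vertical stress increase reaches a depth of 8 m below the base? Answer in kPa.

Δσ_z ≈ 18.7 kPa

By the 2:1 method the load spreads at 1 horizontal : 2 vertical, so at depth z the loaded area has grown by z in each plan dimension:
Δσ = qBL/((B+z)(L+z)) = 185×2.9×4.9/((2.9+8)(4.9+8)) = 18.696 kPa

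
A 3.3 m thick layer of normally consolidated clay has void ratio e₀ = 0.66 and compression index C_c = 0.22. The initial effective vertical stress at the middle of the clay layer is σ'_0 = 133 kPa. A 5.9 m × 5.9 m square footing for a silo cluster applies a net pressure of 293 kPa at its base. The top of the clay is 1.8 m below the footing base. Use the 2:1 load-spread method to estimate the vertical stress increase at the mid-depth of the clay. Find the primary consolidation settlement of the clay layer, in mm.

S_c ≈ 120 mm

Mid-depth of clay below the footing base: z = 1.8 + 3.3/2 = 3.45 m.
Stress increase at mid-clay by the 2:1 spreading method:
Δσ = qBL/((B+z)(L+z)) = 293×5.9×5.9/((5.9+3.45)(5.9+3.45)) = 116.67 kPa
Final effective stress: σ'_f = σ'_0 + Δσ = 133 + 116.67 = 249.67 kPa.
Normally consolidated clay, so the full stress increment lies on the virgin compression line:
S_c = C_c·H/(1+e₀)·log₁₀(σ'_f/σ'_0) = 0.22×3.3/(1+0.66)×log₁₀(249.67/133)
    = 0.43735 × 0.27351 = 0.1196 m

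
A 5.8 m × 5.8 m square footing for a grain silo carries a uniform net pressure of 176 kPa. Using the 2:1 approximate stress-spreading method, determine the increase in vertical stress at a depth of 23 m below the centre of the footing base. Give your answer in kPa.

By the 2:1 method the load spreads at 1 horizontal : 2 vertical, so at depth z the loaded area has grown by z in each plan dimension:
Δσ = qBL/((B+z)(L+z)) = 176×5.8×5.8/((5.8+23)(5.8+23)) = 7.1381 kPa

Δσ_z ≈ 7.14 kPa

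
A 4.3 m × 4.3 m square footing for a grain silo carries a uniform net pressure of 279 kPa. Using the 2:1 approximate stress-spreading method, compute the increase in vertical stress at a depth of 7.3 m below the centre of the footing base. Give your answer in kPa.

By the 2:1 method the load spreads at 1 horizontal : 2 vertical, so at depth z the loaded area has grown by z in each plan dimension:
Δσ = qBL/((B+z)(L+z)) = 279×4.3×4.3/((4.3+7.3)(4.3+7.3)) = 38.338 kPa

Δσ_z ≈ 38.3 kPa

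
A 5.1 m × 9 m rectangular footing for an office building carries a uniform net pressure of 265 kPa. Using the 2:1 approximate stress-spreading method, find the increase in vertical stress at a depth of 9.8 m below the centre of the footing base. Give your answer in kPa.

By the 2:1 method the load spreads at 1 horizontal : 2 vertical, so at depth z the loaded area has grown by z in each plan dimension:
Δσ = qBL/((B+z)(L+z)) = 265×5.1×9/((5.1+9.8)(9+9.8)) = 43.422 kPa

Δσ_z ≈ 43.4 kPa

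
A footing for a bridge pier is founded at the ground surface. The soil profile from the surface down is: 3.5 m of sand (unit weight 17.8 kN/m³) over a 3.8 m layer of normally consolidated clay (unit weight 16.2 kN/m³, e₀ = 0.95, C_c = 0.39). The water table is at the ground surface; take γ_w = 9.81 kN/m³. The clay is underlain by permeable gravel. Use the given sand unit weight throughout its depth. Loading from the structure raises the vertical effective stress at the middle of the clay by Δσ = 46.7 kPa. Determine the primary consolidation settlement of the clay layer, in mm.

Mid-depth of clay below the ground surface: z = 3.5 + 3.8/2 = 5.4 m.
Total vertical stress at mid-clay: σ_v = 17.8×3.5 + 16.2×1.9 = 93.08 kPa.
Pore pressure: u = 9.81×(5.4 − 0) = 52.974 kPa.
Initial effective stress: σ'_0 = σ_v − u = 93.08 − 52.974 = 40.106 kPa.
Final effective stress: σ'_f = σ'_0 + Δσ = 40.106 + 46.7 = 86.806 kPa.
Normally consolidated clay, so the full stress increment lies on the virgin compression line:
S_c = C_c·H/(1+e₀)·log₁₀(σ'_f/σ'_0) = 0.39×3.8/(1+0.95)×log₁₀(86.806/40.106)
    = 0.76 × 0.33534 = 0.2549 m

S_c ≈ 255 mm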